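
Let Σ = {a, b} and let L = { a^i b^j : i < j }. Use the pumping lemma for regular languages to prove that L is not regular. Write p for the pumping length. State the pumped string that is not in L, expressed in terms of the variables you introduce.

Suppose for contradiction that L is regular, and let p be the pumping length.
Choose w = a^p b^{p+1} ∈ L, with |w| = 2p+1 ≥ p.
Write w = xyz as guaranteed by the lemma, with |xy| ≤ p and |y| > 0.
The first p characters of w are a's, so xy (and hence y) consists only of a's. Write y = a^k, 1 ≤ k ≤ p.
Consider xy^2z = a^{p+k} b^{p+1}. Since k ≥ 1, the a-count p+k is at least p+1, so i < j fails; thus xy^2z ∉ L.
This contradicts the pumping lemma, so L is not regular.

a^{p+k} b^{p+1}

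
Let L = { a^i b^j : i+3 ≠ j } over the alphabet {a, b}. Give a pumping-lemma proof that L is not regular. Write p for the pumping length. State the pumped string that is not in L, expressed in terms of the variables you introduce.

a^{p+p!} b^{p+p!+3}

Assume L is regular; let p be its pumping constant.
Choose w = a^p b^{p+p!+3}. Since p ≠ (p+p!+3)-3 = p+p!, w ∈ L; and |w| ≥ p.
Write w = xyz as guaranteed by the lemma, with |xy| ≤ p and |y| ≥ 1.
Because |xy| ≤ p and w begins with p copies of a, we have y = a^k with 1 ≤ k ≤ p.
Since 1 ≤ k ≤ p, k divides p!; set t = 1 + p!/k. Then xy^t z has p + (p!/k)·k = p + p! copies of a. Now the a-count is p+p! and (b-count)-3 = (p+p!+3)-3 = p+p!, so i+3 ≠ j fails. So xy^t z = a^{p+p!} b^{p+p!+3} ∉ L.
This is a contradiction; hence L is not regular.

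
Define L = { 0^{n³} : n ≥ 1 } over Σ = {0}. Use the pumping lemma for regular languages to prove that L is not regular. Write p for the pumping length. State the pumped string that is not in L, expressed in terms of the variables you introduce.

0^{p³+k}

Suppose for contradiction that L is regular, and let p be the pumping length.
Take w = 0^{p³} ∈ L with |w| = p³ ≥ p.
Write w = xyz as guaranteed by the lemma, with |xy| ≤ p and y is nonempty.
Then y = 0^k for some k with 1 ≤ k ≤ p.
Pump with i = 2: xy^2z = 0^{p³+k}. Since 1 ≤ k ≤ p, p³ < p³+k ≤ p³+p < p³+3p²+3p+1 = (p+1)³, so p³+k is not a perfect cube. So xy^2z ∉ L.
This contradicts the pumping lemma, so L is not regular.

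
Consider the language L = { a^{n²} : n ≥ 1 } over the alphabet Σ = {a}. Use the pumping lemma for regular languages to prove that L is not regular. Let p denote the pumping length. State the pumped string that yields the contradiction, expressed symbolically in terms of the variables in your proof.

a^{p²+k}

Assume L is regular. Let p be the pumping length given by the pumping lemma.
Take w = a^{p²} ∈ L with |w| = p² ≥ p.
Write w = xyz as guaranteed by the lemma, with |xy| ≤ p and y is nonempty.
Then y = a^k for some k with 1 ≤ k ≤ p.
Pump with i = 2: xy^2z = a^{p²+k}. Since 1 ≤ k ≤ p, p² < p²+k ≤ p²+p < (p+1)², so p²+k lies strictly between consecutive squares and is not a perfect square. So xy^2z ∉ L.
This is a contradiction; hence L is not regular.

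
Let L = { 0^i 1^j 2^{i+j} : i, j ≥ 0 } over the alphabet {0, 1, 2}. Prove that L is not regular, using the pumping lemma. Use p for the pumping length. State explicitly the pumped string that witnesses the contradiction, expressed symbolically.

Toward a contradiction, assume L is regular with pumping length p.
Take w = 0^p 1^p 2^{2p} ∈ L (with i=j=p, i+j=2p), |w| = 4p ≥ p.
By the pumping lemma, w = xyz with |xy| ≤ p and y is nonempty.
The first p characters of w are 0's, so xy (and hence y) consists only of 0's. Write y = 0^k, 1 ≤ k ≤ p.
Consider xy^2z = 0^{p+k} 1^p 2^{2p}. Now the 0- and 1-counts sum to 2p+k, but the 2-count is 2p ≠ 2p+k. So xy^2z ∉ L.
This contradicts the pumping lemma, so L is not regular.

0^{p+k} 1^p 2^{2p}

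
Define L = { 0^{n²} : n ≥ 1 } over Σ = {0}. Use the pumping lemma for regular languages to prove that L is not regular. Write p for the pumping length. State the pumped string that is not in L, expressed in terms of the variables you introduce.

Suppose for contradiction that L is regular, and let p be the pumping length.
Take w = 0^{p²} ∈ L with |w| = p² ≥ p.
By the pumping lemma, w = xyz with |xy| ≤ p and |y| > 0.
Then y = 0^k for some k with 1 ≤ k ≤ p.
Pump with i = 2: xy^2z = 0^{p²+k}. Since 1 ≤ k ≤ p, p² < p²+k ≤ p²+p < (p+1)², so p²+k lies strictly between consecutive squares and is not a perfect square. So xy^2z ∉ L.
This is a contradiction; hence L is not regular.

0^{p²+k}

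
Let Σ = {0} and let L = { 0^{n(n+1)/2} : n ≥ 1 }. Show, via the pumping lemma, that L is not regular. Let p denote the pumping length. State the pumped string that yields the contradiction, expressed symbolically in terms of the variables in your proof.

0^{p(p+1)/2+k}

Toward a contradiction, assume L is regular with pumping length p.
Take w = 0^{p(p+1)/2} ∈ L with |w| = p(p+1)/2 ≥ p.
The pumping lemma gives a decomposition w = xyz where |xy| ≤ p and |y| > 0.
Then y = 0^k for some k with 1 ≤ k ≤ p.
Pump with i = 2: xy^2z = 0^{p(p+1)/2+k}. Since 1 ≤ k ≤ p, p(p+1)/2 < p(p+1)/2+k ≤ p(p+1)/2+p < (p+1)(p+2)/2, so p(p+1)/2+k is strictly between consecutive triangular numbers. So xy^2z ∉ L.
Contradiction. Therefore L is not regular.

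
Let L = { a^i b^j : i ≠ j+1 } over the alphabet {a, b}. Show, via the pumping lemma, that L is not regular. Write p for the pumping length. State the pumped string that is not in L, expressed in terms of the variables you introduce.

Assume L is regular. Let p be the pumping length given by the pumping lemma.
Choose w = a^p b^{p+p!-1}. Since p ≠ (p+p!-1)+1 = p+p!, w ∈ L; and |w| ≥ p.
Write w = xyz as guaranteed by the lemma, with |xy| ≤ p and y is nonempty.
The first p characters of w are a's, so xy (and hence y) consists only of a's. Write y = a^k, 1 ≤ k ≤ p.
Since 1 ≤ k ≤ p, k divides p!; set t = 1 + p!/k. Then xy^t z has p + (p!/k)·k = p + p! copies of a. Now the a-count is p+p! and (b-count)+1 = (p+p!-1)+1 = p+p!, so i ≠ j+1 fails. So xy^t z = a^{p+p!} b^{p+p!-1} ∉ L.
Contradiction. Therefore L is not regular.

a^{p+p!} b^{p+p!-1}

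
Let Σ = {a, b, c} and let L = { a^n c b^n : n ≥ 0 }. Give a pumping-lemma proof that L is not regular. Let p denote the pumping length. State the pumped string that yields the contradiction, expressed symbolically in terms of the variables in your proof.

a^{p+k} c b^p

Assume L is regular. Let p be the pumping length given by the pumping lemma.
Take w = a^p c b^p ∈ L with |w| = 2p+1 ≥ p.
The pumping lemma gives a decomposition w = xyz where |xy| ≤ p and y is nonempty.
Because |xy| ≤ p and w begins with p copies of a, we have y = a^k with 1 ≤ k ≤ p.
Pump with i = 2: xy^2z = a^{p+k} c b^p, which would require p+k = p. But k ≥ 1, so xy^2z ∉ L.
This contradicts the pumping lemma, so L is not regular.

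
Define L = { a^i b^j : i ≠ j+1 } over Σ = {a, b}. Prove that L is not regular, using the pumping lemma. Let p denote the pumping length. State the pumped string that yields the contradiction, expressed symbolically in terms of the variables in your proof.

Assume L is regular. Let p be the pumping length given by the pumping lemma.
Choose w = a^p b^{p+p!-1}. Since p ≠ (p+p!-1)+1 = p+p!, w ∈ L; and |w| ≥ p.
By the pumping lemma, w = xyz with |xy| ≤ p and y is nonempty.
Because |xy| ≤ p and w begins with p copies of a, we have y = a^k with 1 ≤ k ≤ p.
Since 1 ≤ k ≤ p, k divides p!; set t = 1 + p!/k. Then xy^t z has p + (p!/k)·k = p + p! copies of a. Now the a-count is p+p! and (b-count)+1 = (p+p!-1)+1 = p+p!, so i ≠ j+1 fails. So xy^t z = a^{p+p!} b^{p+p!-1} ∉ L.
This contradicts the pumping lemma, so L is not regular.

a^{p+p!} b^{p+p!-1}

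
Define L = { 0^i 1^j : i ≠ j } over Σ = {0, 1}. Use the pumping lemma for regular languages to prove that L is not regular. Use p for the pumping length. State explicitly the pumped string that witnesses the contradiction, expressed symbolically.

Suppose for contradiction that L is regular, and let p be the pumping length.
Choose w = 0^p 1^{p+p!}. Since p ≠ p+p!, w ∈ L; and |w| ≥ p.
Write w = xyz as guaranteed by the lemma, with |xy| ≤ p and y is nonempty.
Since the first p symbols of w are all 0's and |xy| ≤ p, y lies entirely in the leading 0-block: y = 0^k for some k with 1 ≤ k ≤ p.
Since 1 ≤ k ≤ p, k divides p!; set t = 1 + p!/k. Then xy^t z has p + (p!/k)·k = p + p! copies of 0. Now the 0-count equals the 1-count, so i ≠ j fails. So xy^t z = 0^{p+p!} 1^{p+p!} ∉ L.
This contradicts the pumping lemma, so L is not regular.

0^{p+p!} 1^{p+p!}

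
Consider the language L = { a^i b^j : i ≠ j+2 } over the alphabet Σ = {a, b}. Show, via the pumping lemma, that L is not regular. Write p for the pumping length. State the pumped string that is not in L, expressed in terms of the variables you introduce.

a^{p+p!} b^{p+p!-2}

Assume L is regular. Let p be the pumping length given by the pumping lemma.
Choose w = a^p b^{p+p!-2}. Since p ≠ (p+p!-2)+2 = p+p!, w ∈ L; and |w| ≥ p.
By the pumping lemma, w = xyz with |xy| ≤ p and y is nonempty.
Since the first p symbols of w are all a's and |xy| ≤ p, y lies entirely in the leading a-block: y = a^k for some k with 1 ≤ k ≤ p.
Since 1 ≤ k ≤ p, k divides p!; set t = 1 + p!/k. Then xy^t z has p + (p!/k)·k = p + p! copies of a. Now the a-count is p+p! and (b-count)+2 = (p+p!-2)+2 = p+p!, so i ≠ j+2 fails. So xy^t z = a^{p+p!} b^{p+p!-2} ∉ L.
This is a contradiction; hence L is not regular.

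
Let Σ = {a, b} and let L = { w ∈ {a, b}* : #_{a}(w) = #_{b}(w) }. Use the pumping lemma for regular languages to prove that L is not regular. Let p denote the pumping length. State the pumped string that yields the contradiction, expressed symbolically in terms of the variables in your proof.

Assume L is regular. Let p be the pumping length given by the pumping lemma.
Choose w = a^p b^p ∈ L with |w| = 2p ≥ p.
Write w = xyz as guaranteed by the lemma, with |xy| ≤ p and |y| > 0.
Since the first p symbols of w are all a's and |xy| ≤ p, y lies entirely in the leading a-block: y = a^k for some k with 1 ≤ k ≤ p.
Pump with i = 2: xy^2z = a^{p+k} b^p has p+k occurrences of a but only p of b. Since k ≥ 1 the counts differ, so xy^2z ∉ L.
This contradicts the pumping lemma, so L is not regular.

a^{p+k} b^p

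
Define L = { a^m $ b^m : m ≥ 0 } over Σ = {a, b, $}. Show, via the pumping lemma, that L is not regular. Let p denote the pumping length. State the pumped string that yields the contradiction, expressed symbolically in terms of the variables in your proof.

Assume L is regular; let p be its pumping constant.
Take w = a^p $ b^p ∈ L with |w| = 2p+1 ≥ p.
By the pumping lemma, w = xyz with |xy| ≤ p and y is nonempty.
Since the first p symbols of w are all a's and |xy| ≤ p, y lies entirely in the leading a-block: y = a^k for some k with 1 ≤ k ≤ p.
Pump with i = 2: xy^2z = a^{p+k} $ b^p, which would require p+k = p. But k ≥ 1, so xy^2z ∉ L.
Contradiction. Therefore L is not regular.

a^{p+k} $ b^p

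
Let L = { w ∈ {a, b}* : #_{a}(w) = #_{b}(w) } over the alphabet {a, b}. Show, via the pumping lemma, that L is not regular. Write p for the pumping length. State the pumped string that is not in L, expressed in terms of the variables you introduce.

Assume L is regular. Let p be the pumping length given by the pumping lemma.
Choose w = a^p b^p ∈ L with |w| = 2p ≥ p.
The pumping lemma gives a decomposition w = xyz where |xy| ≤ p and y is nonempty.
Since the first p symbols of w are all a's and |xy| ≤ p, y lies entirely in the leading a-block: y = a^k for some k with 1 ≤ k ≤ p.
Pump with i = 2: xy^2z = a^{p+k} b^p has p+k occurrences of a but only p of b. Since k ≥ 1 the counts differ, so xy^2z ∉ L.
This is a contradiction; hence L is not regular.

a^{p+k} b^p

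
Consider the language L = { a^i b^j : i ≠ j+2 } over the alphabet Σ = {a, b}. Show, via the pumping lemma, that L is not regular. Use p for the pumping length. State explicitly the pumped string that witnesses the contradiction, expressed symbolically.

a^{p+p!} b^{p+p!-2}

Toward a contradiction, assume L is regular with pumping length p.
Choose w = a^p b^{p+p!-2}. Since p ≠ (p+p!-2)+2 = p+p!, w ∈ L; and |w| ≥ p.
Write w = xyz as guaranteed by the lemma, with |xy| ≤ p and y is nonempty.
Because |xy| ≤ p and w begins with p copies of a, we have y = a^k with 1 ≤ k ≤ p.
Since 1 ≤ k ≤ p, k divides p!; set t = 1 + p!/k. Then xy^t z has p + (p!/k)·k = p + p! copies of a. Now the a-count is p+p! and (b-count)+2 = (p+p!-2)+2 = p+p!, so i ≠ j+2 fails. So xy^t z = a^{p+p!} b^{p+p!-2} ∉ L.
This is a contradiction; hence L is not regular.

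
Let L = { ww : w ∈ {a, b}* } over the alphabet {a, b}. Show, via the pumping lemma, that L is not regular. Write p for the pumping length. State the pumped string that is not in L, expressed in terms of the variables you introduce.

Toward a contradiction, assume L is regular with pumping length p.
Take w = a^p b^p a^p b^p = uu where u = a^pb^p; then w ∈ L and |w| = 4p ≥ p.
The pumping lemma gives a decomposition w = xyz where |xy| ≤ p and |y| > 0.
Because |xy| ≤ p and w begins with p copies of a, we have y = a^k with 1 ≤ k ≤ p.
Pump with i = 2: xy^2z = a^{p+k} b^p a^p b^p, of length 4p+k. Suppose this equals vv. The string starts with a and ends with b, so v does too; thus the boundary between the two copies of v is a b→a transition. There is exactly one such transition, at position 2p+k, so |v| = 2p+k and |vv| = 4p+2k ≠ 4p+k since k ≥ 1. So xy^2z ∉ L.
Contradiction. Therefore L is not regular.

a^{p+k} b^p a^p b^p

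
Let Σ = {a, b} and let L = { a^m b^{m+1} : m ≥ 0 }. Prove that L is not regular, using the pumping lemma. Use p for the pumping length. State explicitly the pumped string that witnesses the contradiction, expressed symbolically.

Suppose for contradiction that L is regular, and let p be the pumping length.
Take w = a^p b^{p+1}. Then w ∈ L and |w| = 2p+1 ≥ p.
By the pumping lemma, w = xyz with |xy| ≤ p and y is nonempty.
Because |xy| ≤ p and w begins with p copies of a, we have y = a^k with 1 ≤ k ≤ p.
Pump with i = 2: xy^2z = a^{p+k} b^{p+1}. For this to lie in L we would need p+1 = (p+k)+1, which forces k = 0. But k ≥ 1, so xy^2z ∉ L.
Contradiction. Therefore L is not regular.

a^{p+k} b^{p+1}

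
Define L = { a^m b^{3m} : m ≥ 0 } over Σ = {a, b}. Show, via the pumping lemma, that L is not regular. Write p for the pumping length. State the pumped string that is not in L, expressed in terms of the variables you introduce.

Assume L is regular; let p be its pumping constant.
Choose w = a^p b^{3p}, which is in L with |w| = 4p ≥ p.
Write w = xyz as guaranteed by the lemma, with |xy| ≤ p and |y| > 0.
The first p characters of w are a's, so xy (and hence y) consists only of a's. Write y = a^k, 1 ≤ k ≤ p.
Pump with i = 2: xy^2z = a^{p+k} b^{3p}. For this to lie in L we would need 3p = 3(p+k), which forces k = 0. But k ≥ 1, so xy^2z ∉ L.
This is a contradiction; hence L is not regular.

a^{p+k} b^{3p}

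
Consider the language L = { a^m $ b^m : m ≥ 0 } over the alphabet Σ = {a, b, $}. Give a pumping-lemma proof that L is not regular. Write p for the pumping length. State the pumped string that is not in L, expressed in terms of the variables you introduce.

Suppose for contradiction that L is regular, and let p be the pumping length.
Take w = a^p $ b^p ∈ L with |w| = 2p+1 ≥ p.
The pumping lemma gives a decomposition w = xyz where |xy| ≤ p and y is nonempty.
The first p characters of w are a's, so xy (and hence y) consists only of a's. Write y = a^k, 1 ≤ k ≤ p.
Pump with i = 2: xy^2z = a^{p+k} $ b^p, which would require p+k = p. But k ≥ 1, so xy^2z ∉ L.
This is a contradiction; hence L is not regular.

a^{p+k} $ b^p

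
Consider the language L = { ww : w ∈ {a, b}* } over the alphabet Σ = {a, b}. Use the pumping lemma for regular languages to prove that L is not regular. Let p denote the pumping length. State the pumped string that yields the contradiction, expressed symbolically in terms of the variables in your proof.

Assume L is regular; let p be its pumping constant.
Take w = a^p b^p a^p b^p = uu where u = a^pb^p; then w ∈ L and |w| = 4p ≥ p.
The pumping lemma gives a decomposition w = xyz where |xy| ≤ p and y is nonempty.
The first p characters of w are a's, so xy (and hence y) consists only of a's. Write y = a^k, 1 ≤ k ≤ p.
Pump with i = 2: xy^2z = a^{p+k} b^p a^p b^p, of length 4p+k. Suppose this equals vv. The string starts with a and ends with b, so v does too; thus the boundary between the two copies of v is a b→a transition. There is exactly one such transition, at position 2p+k, so |v| = 2p+k and |vv| = 4p+2k ≠ 4p+k since k ≥ 1. So xy^2z ∉ L.
This is a contradiction; hence L is not regular.

a^{p+k} b^p a^p b^p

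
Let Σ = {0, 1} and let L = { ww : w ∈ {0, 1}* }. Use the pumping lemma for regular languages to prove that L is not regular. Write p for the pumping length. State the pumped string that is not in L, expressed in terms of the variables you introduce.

Suppose for contradiction that L is regular, and let p be the pumping length.
Take w = 0^p 1^p 0^p 1^p = uu where u = 0^p1^p; then w ∈ L and |w| = 4p ≥ p.
By the pumping lemma, w = xyz with |xy| ≤ p and y is nonempty.
Since the first p symbols of w are all 0's and |xy| ≤ p, y lies entirely in the leading 0-block: y = 0^k for some k with 1 ≤ k ≤ p.
Pump with i = 2: xy^2z = 0^{p+k} 1^p 0^p 1^p, of length 4p+k. Suppose this equals vv. The string starts with 0 and ends with 1, so v does too; thus the boundary between the two copies of v is a 1→0 transition. There is exactly one such transition, at position 2p+k, so |v| = 2p+k and |vv| = 4p+2k ≠ 4p+k since k ≥ 1. So xy^2z ∉ L.
This contradicts the pumping lemma, so L is not regular.

0^{p+k} 1^p 0^p 1^p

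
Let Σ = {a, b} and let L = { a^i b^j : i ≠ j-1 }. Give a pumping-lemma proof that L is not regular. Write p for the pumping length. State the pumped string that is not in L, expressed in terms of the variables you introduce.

a^{p+p!} b^{p+p!+1}

Toward a contradiction, assume L is regular with pumping length p.
Choose w = a^p b^{p+p!+1}. Since p ≠ (p+p!+1)-1 = p+p!, w ∈ L; and |w| ≥ p.
The pumping lemma gives a decomposition w = xyz where |xy| ≤ p and |y| ≥ 1.
The first p characters of w are a's, so xy (and hence y) consists only of a's. Write y = a^k, 1 ≤ k ≤ p.
Since 1 ≤ k ≤ p, k divides p!; set t = 1 + p!/k. Then xy^t z has p + (p!/k)·k = p + p! copies of a. Now the a-count is p+p! and (b-count)-1 = (p+p!+1)-1 = p+p!, so i ≠ j-1 fails. So xy^t z = a^{p+p!} b^{p+p!+1} ∉ L.
Contradiction. Therefore L is not regular.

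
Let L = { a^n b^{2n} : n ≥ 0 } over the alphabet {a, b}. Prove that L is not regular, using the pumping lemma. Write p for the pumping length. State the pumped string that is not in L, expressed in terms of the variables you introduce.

Suppose for contradiction that L is regular, and let p be the pumping length.
Choose w = a^p b^{2p}, which is in L with |w| = 3p ≥ p.
Write w = xyz as guaranteed by the lemma, with |xy| ≤ p and y is nonempty.
The first p characters of w are a's, so xy (and hence y) consists only of a's. Write y = a^k, 1 ≤ k ≤ p.
Pump with i = 2: xy^2z = a^{p+k} b^{2p}. For this to lie in L we would need 2p = 2(p+k), which forces k = 0. But k ≥ 1, so xy^2z ∉ L.
This is a contradiction; hence L is not regular.

a^{p+k} b^{2p}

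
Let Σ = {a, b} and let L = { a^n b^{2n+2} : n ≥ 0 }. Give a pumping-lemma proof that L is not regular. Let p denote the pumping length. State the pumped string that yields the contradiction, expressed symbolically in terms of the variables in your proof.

Assume L is regular; let p be its pumping constant.
Let w = a^p b^{2p+2} ∈ L; note |w| = 3p+2 ≥ p.
By the pumping lemma, w = xyz with |xy| ≤ p and |y| > 0.
The first p characters of w are a's, so xy (and hence y) consists only of a's. Write y = a^k, 1 ≤ k ≤ p.
Pump with i = 2: xy^2z = a^{p+k} b^{2p+2}. For this to lie in L we would need 2p+2 = 2(p+k)+2, which forces k = 0. But k ≥ 1, so xy^2z ∉ L.
This is a contradiction; hence L is not regular.

a^{p+k} b^{2p+2}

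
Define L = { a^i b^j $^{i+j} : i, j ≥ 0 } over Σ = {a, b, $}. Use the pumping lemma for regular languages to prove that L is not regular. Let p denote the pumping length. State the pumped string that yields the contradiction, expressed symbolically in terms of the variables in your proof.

Suppose for contradiction that L is regular, and let p be the pumping length.
Take w = a^p b^p $^{2p} ∈ L (with i=j=p, i+j=2p), |w| = 4p ≥ p.
Write w = xyz as guaranteed by the lemma, with |xy| ≤ p and |y| > 0.
Because |xy| ≤ p and w begins with p copies of a, we have y = a^k with 1 ≤ k ≤ p.
Consider xy^2z = a^{p+k} b^p $^{2p}. Now the a- and b-counts sum to 2p+k, but the $-count is 2p ≠ 2p+k. So xy^2z ∉ L.
This contradicts the pumping lemma, so L is not regular.

a^{p+k} b^p $^{2p}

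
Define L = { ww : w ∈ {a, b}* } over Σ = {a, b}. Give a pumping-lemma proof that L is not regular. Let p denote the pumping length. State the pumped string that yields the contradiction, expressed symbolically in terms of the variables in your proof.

Assume L is regular. Let p be the pumping length given by the pumping lemma.
Take w = a^p b^p a^p b^p = uu where u = a^pb^p; then w ∈ L and |w| = 4p ≥ p.
The pumping lemma gives a decomposition w = xyz where |xy| ≤ p and |y| ≥ 1.
The first p characters of w are a's, so xy (and hence y) consists only of a's. Write y = a^k, 1 ≤ k ≤ p.
Pump with i = 2: xy^2z = a^{p+k} b^p a^p b^p, of length 4p+k. Suppose this equals vv. The string starts with a and ends with b, so v does too; thus the boundary between the two copies of v is a b→a transition. There is exactly one such transition, at position 2p+k, so |v| = 2p+k and |vv| = 4p+2k ≠ 4p+k since k ≥ 1. So xy^2z ∉ L.
This is a contradiction; hence L is not regular.

a^{p+k} b^p a^p b^p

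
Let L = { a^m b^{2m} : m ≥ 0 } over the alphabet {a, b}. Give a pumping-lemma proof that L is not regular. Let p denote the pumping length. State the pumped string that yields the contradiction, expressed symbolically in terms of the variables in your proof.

Assume L is regular. Let p be the pumping length given by the pumping lemma.
Choose w = a^p b^{2p}, which is in L with |w| = 3p ≥ p.
By the pumping lemma, w = xyz with |xy| ≤ p and |y| > 0.
Because |xy| ≤ p and w begins with p copies of a, we have y = a^k with 1 ≤ k ≤ p.
Pump with i = 2: xy^2z = a^{p+k} b^{2p}. For this to lie in L we would need 2p = 2(p+k), which forces k = 0. But k ≥ 1, so xy^2z ∉ L.
Contradiction. Therefore L is not regular.

a^{p+k} b^{2p}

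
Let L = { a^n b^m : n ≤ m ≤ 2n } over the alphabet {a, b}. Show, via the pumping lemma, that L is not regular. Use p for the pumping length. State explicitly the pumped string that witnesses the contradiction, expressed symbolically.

a^{p+k} b^p

Assume L is regular; let p be its pumping constant.
Take w = a^p b^p ∈ L (since p ≤ p ≤ 2p), with |w| = 2p ≥ p.
By the pumping lemma, w = xyz with |xy| ≤ p and |y| ≥ 1.
The first p characters of w are a's, so xy (and hence y) consists only of a's. Write y = a^k, 1 ≤ k ≤ p.
Pump with i = 2: xy^2z = a^{p+k} b^p. Now n = p+k > p = m, so the condition n ≤ m fails. Thus xy^2z ∉ L.
This is a contradiction; hence L is not regular.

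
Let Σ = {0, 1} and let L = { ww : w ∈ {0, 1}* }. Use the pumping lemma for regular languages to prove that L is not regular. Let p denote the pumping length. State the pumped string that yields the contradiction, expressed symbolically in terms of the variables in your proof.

Assume L is regular; let p be its pumping constant.
Take w = 0^p 1^p 0^p 1^p = uu where u = 0^p1^p; then w ∈ L and |w| = 4p ≥ p.
The pumping lemma gives a decomposition w = xyz where |xy| ≤ p and |y| > 0.
Since the first p symbols of w are all 0's and |xy| ≤ p, y lies entirely in the leading 0-block: y = 0^k for some k with 1 ≤ k ≤ p.
Pump with i = 2: xy^2z = 0^{p+k} 1^p 0^p 1^p, of length 4p+k. Suppose this equals vv. The string starts with 0 and ends with 1, so v does too; thus the boundary between the two copies of v is a 1→0 transition. There is exactly one such transition, at position 2p+k, so |v| = 2p+k and |vv| = 4p+2k ≠ 4p+k since k ≥ 1. So xy^2z ∉ L.
This contradicts the pumping lemma, so L is not regular.

0^{p+k} 1^p 0^p 1^p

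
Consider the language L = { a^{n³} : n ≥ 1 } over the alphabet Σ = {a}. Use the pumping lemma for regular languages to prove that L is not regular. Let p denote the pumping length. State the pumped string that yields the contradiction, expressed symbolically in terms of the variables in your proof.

a^{p³+k}

Assume L is regular. Let p be the pumping length given by the pumping lemma.
Take w = a^{p³} ∈ L with |w| = p³ ≥ p.
By the pumping lemma, w = xyz with |xy| ≤ p and |y| ≥ 1.
Then y = a^k for some k with 1 ≤ k ≤ p.
Pump with i = 2: xy^2z = a^{p³+k}. Since 1 ≤ k ≤ p, p³ < p³+k ≤ p³+p < p³+3p²+3p+1 = (p+1)³, so p³+k is not a perfect cube. So xy^2z ∉ L.
Contradiction. Therefore L is not regular.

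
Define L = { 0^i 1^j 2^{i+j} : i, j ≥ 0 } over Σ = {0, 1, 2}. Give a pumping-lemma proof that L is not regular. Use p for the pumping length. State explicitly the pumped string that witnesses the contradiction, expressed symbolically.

Suppose for contradiction that L is regular, and let p be the pumping length.
Take w = 0^p 1^p 2^{2p} ∈ L (with i=j=p, i+j=2p), |w| = 4p ≥ p.
The pumping lemma gives a decomposition w = xyz where |xy| ≤ p and y is nonempty.
Because |xy| ≤ p and w begins with p copies of 0, we have y = 0^k with 1 ≤ k ≤ p.
Consider xy^2z = 0^{p+k} 1^p 2^{2p}. Now the 0- and 1-counts sum to 2p+k, but the 2-count is 2p ≠ 2p+k. So xy^2z ∉ L.
This is a contradiction; hence L is not regular.

0^{p+k} 1^p 2^{2p}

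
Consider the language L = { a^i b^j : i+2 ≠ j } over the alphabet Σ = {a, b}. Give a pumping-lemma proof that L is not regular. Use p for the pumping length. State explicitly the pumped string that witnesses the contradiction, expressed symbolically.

Suppose for contradiction that L is regular, and let p be the pumping length.
Choose w = a^p b^{p+p!+2}. Since p ≠ (p+p!+2)-2 = p+p!, w ∈ L; and |w| ≥ p.
By the pumping lemma, w = xyz with |xy| ≤ p and |y| > 0.
Because |xy| ≤ p and w begins with p copies of a, we have y = a^k with 1 ≤ k ≤ p.
Since 1 ≤ k ≤ p, k divides p!; set t = 1 + p!/k. Then xy^t z has p + (p!/k)·k = p + p! copies of a. Now the a-count is p+p! and (b-count)-2 = (p+p!+2)-2 = p+p!, so i+2 ≠ j fails. So xy^t z = a^{p+p!} b^{p+p!+2} ∉ L.
This contradicts the pumping lemma, so L is not regular.

a^{p+p!} b^{p+p!+2}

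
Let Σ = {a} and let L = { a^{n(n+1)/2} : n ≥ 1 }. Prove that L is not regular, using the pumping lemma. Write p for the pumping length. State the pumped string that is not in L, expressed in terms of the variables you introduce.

Suppose for contradiction that L is regular, and let p be the pumping length.
Take w = a^{p(p+1)/2} ∈ L with |w| = p(p+1)/2 ≥ p.
Write w = xyz as guaranteed by the lemma, with |xy| ≤ p and y is nonempty.
Then y = a^k for some k with 1 ≤ k ≤ p.
Pump with i = 2: xy^2z = a^{p(p+1)/2+k}. Since 1 ≤ k ≤ p, p(p+1)/2 < p(p+1)/2+k ≤ p(p+1)/2+p < (p+1)(p+2)/2, so p(p+1)/2+k is strictly between consecutive triangular numbers. So xy^2z ∉ L.
This contradicts the pumping lemma, so L is not regular.

a^{p(p+1)/2+k}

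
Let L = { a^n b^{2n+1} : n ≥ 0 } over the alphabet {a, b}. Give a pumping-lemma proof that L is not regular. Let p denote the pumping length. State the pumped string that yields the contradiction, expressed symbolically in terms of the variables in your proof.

a^{p+k} b^{2p+1}

Toward a contradiction, assume L is regular with pumping length p.
Choose w = a^p b^{2p+1}, which is in L with |w| = 3p+1 ≥ p.
The pumping lemma gives a decomposition w = xyz where |xy| ≤ p and y is nonempty.
The first p characters of w are a's, so xy (and hence y) consists only of a's. Write y = a^k, 1 ≤ k ≤ p.
Pump with i = 2: xy^2z = a^{p+k} b^{2p+1}. For this to lie in L we would need 2p+1 = 2(p+k)+1, which forces k = 0. But k ≥ 1, so xy^2z ∉ L.
Contradiction. Therefore L is not regular.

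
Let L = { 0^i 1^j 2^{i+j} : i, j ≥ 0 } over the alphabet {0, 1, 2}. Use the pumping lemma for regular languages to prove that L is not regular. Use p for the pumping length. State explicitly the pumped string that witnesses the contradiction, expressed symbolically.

0^{p+k} 1^p 2^{2p}

Toward a contradiction, assume L is regular with pumping length p.
Take w = 0^p 1^p 2^{2p} ∈ L (with i=j=p, i+j=2p), |w| = 4p ≥ p.
By the pumping lemma, w = xyz with |xy| ≤ p and |y| ≥ 1.
The first p characters of w are 0's, so xy (and hence y) consists only of 0's. Write y = 0^k, 1 ≤ k ≤ p.
Consider xy^2z = 0^{p+k} 1^p 2^{2p}. Now the 0- and 1-counts sum to 2p+k, but the 2-count is 2p ≠ 2p+k. So xy^2z ∉ L.
Contradiction. Therefore L is not regular.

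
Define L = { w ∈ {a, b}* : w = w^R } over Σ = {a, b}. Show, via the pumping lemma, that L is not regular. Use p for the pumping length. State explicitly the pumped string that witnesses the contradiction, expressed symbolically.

Assume L is regular. Let p be the pumping length given by the pumping lemma.
Take w = a^p b a^p, a palindrome of length 2p+1 ≥ p.
By the pumping lemma, w = xyz with |xy| ≤ p and |y| > 0.
The first p characters of w are a's, so xy (and hence y) consists only of a's. Write y = a^k, 1 ≤ k ≤ p.
Pump with i = 2: xy^2z = a^{p+k} b a^p. Its reverse is a^p b a^{p+k}, which differs from xy^2z since k ≥ 1. So xy^2z is not a palindrome and xy^2z ∉ L.
This contradicts the pumping lemma, so L is not regular.

a^{p+k} b a^p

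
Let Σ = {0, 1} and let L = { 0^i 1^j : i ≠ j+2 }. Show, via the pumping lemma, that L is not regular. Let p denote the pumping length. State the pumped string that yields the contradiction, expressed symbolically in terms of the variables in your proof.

Assume L is regular; let p be its pumping constant.
Choose w = 0^p 1^{p+p!-2}. Since p ≠ (p+p!-2)+2 = p+p!, w ∈ L; and |w| ≥ p.
Write w = xyz as guaranteed by the lemma, with |xy| ≤ p and y is nonempty.
Since the first p symbols of w are all 0's and |xy| ≤ p, y lies entirely in the leading 0-block: y = 0^k for some k with 1 ≤ k ≤ p.
Since 1 ≤ k ≤ p, k divides p!; set t = 1 + p!/k. Then xy^t z has p + (p!/k)·k = p + p! copies of 0. Now the 0-count is p+p! and (1-count)+2 = (p+p!-2)+2 = p+p!, so i ≠ j+2 fails. So xy^t z = 0^{p+p!} 1^{p+p!-2} ∉ L.
Contradiction. Therefore L is not regular.

0^{p+p!} 1^{p+p!-2}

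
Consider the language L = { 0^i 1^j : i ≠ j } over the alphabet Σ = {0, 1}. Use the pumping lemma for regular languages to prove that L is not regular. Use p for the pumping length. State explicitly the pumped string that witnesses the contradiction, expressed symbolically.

Assume L is regular. Let p be the pumping length given by the pumping lemma.
Choose w = 0^p 1^{p+p!}. Since p ≠ p+p!, w ∈ L; and |w| ≥ p.
By the pumping lemma, w = xyz with |xy| ≤ p and |y| > 0.
The first p characters of w are 0's, so xy (and hence y) consists only of 0's. Write y = 0^k, 1 ≤ k ≤ p.
Since 1 ≤ k ≤ p, k divides p!; set t = 1 + p!/k. Then xy^t z has p + (p!/k)·k = p + p! copies of 0. Now the 0-count equals the 1-count, so i ≠ j fails. So xy^t z = 0^{p+p!} 1^{p+p!} ∉ L.
This contradicts the pumping lemma, so L is not regular.

0^{p+p!} 1^{p+p!}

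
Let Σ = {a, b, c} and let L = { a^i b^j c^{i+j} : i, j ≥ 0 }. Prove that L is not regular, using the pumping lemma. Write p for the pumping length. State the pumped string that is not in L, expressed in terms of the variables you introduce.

Suppose for contradiction that L is regular, and let p be the pumping length.
Take w = a^p b^p c^{2p} ∈ L (with i=j=p, i+j=2p), |w| = 4p ≥ p.
Write w = xyz as guaranteed by the lemma, with |xy| ≤ p and y is nonempty.
The first p characters of w are a's, so xy (and hence y) consists only of a's. Write y = a^k, 1 ≤ k ≤ p.
Consider xy^2z = a^{p+k} b^p c^{2p}. Now the a- and b-counts sum to 2p+k, but the c-count is 2p ≠ 2p+k. So xy^2z ∉ L.
This is a contradiction; hence L is not regular.

a^{p+k} b^p c^{2p}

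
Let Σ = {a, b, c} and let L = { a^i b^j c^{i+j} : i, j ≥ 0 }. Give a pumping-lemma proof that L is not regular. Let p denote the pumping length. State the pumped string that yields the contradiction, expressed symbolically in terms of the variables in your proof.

Toward a contradiction, assume L is regular with pumping length p.
Take w = a^p b^p c^{2p} ∈ L (with i=j=p, i+j=2p), |w| = 4p ≥ p.
The pumping lemma gives a decomposition w = xyz where |xy| ≤ p and |y| ≥ 1.
Since the first p symbols of w are all a's and |xy| ≤ p, y lies entirely in the leading a-block: y = a^k for some k with 1 ≤ k ≤ p.
Consider xy^2z = a^{p+k} b^p c^{2p}. Now the a- and b-counts sum to 2p+k, but the c-count is 2p ≠ 2p+k. So xy^2z ∉ L.
Contradiction. Therefore L is not regular.

a^{p+k} b^p c^{2p}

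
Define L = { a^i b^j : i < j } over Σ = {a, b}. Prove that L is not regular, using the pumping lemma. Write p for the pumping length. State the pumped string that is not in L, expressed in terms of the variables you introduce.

Toward a contradiction, assume L is regular with pumping length p.
Choose w = a^p b^{p+1} ∈ L, with |w| = 2p+1 ≥ p.
Write w = xyz as guaranteed by the lemma, with |xy| ≤ p and |y| > 0.
The first p characters of w are a's, so xy (and hence y) consists only of a's. Write y = a^k, 1 ≤ k ≤ p.
Consider xy^2z = a^{p+k} b^{p+1}. Since k ≥ 1, the a-count p+k is at least p+1, so i < j fails; thus xy^2z ∉ L.
This contradicts the pumping lemma, so L is not regular.

a^{p+k} b^{p+1}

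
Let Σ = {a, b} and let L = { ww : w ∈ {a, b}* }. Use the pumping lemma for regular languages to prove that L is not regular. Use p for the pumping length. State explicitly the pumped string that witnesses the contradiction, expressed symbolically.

a^{p+k} b^p a^p b^p

Toward a contradiction, assume L is regular with pumping length p.
Take w = a^p b^p a^p b^p = uu where u = a^pb^p; then w ∈ L and |w| = 4p ≥ p.
Write w = xyz as guaranteed by the lemma, with |xy| ≤ p and y is nonempty.
Because |xy| ≤ p and w begins with p copies of a, we have y = a^k with 1 ≤ k ≤ p.
Pump with i = 2: xy^2z = a^{p+k} b^p a^p b^p, of length 4p+k. Suppose this equals vv. The string starts with a and ends with b, so v does too; thus the boundary between the two copies of v is a b→a transition. There is exactly one such transition, at position 2p+k, so |v| = 2p+k and |vv| = 4p+2k ≠ 4p+k since k ≥ 1. So xy^2z ∉ L.
This is a contradiction; hence L is not regular.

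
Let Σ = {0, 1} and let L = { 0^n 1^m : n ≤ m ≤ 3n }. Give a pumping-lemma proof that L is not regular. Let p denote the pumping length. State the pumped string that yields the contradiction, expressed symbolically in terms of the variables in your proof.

Assume L is regular. Let p be the pumping length given by the pumping lemma.
Take w = 0^p 1^p ∈ L (since p ≤ p ≤ 3p), with |w| = 2p ≥ p.
The pumping lemma gives a decomposition w = xyz where |xy| ≤ p and y is nonempty.
Because |xy| ≤ p and w begins with p copies of 0, we have y = 0^k with 1 ≤ k ≤ p.
Pump with i = 2: xy^2z = 0^{p+k} 1^p. Now n = p+k > p = m, so the condition n ≤ m fails. Thus xy^2z ∉ L.
This contradicts the pumping lemma, so L is not regular.

0^{p+k} 1^p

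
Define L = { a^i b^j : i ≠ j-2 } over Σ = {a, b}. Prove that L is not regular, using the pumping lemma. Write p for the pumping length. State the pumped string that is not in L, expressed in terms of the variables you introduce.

a^{p+p!} b^{p+p!+2}

Assume L is regular. Let p be the pumping length given by the pumping lemma.
Choose w = a^p b^{p+p!+2}. Since p ≠ (p+p!+2)-2 = p+p!, w ∈ L; and |w| ≥ p.
The pumping lemma gives a decomposition w = xyz where |xy| ≤ p and |y| > 0.
Because |xy| ≤ p and w begins with p copies of a, we have y = a^k with 1 ≤ k ≤ p.
Since 1 ≤ k ≤ p, k divides p!; set t = 1 + p!/k. Then xy^t z has p + (p!/k)·k = p + p! copies of a. Now the a-count is p+p! and (b-count)-2 = (p+p!+2)-2 = p+p!, so i ≠ j-2 fails. So xy^t z = a^{p+p!} b^{p+p!+2} ∉ L.
Contradiction. Therefore L is not regular.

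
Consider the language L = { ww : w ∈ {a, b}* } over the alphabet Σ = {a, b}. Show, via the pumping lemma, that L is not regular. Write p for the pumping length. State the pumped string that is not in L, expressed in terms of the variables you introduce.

a^{p+k} b^p a^p b^p

Suppose for contradiction that L is regular, and let p be the pumping length.
Take w = a^p b^p a^p b^p = uu where u = a^pb^p; then w ∈ L and |w| = 4p ≥ p.
Write w = xyz as guaranteed by the lemma, with |xy| ≤ p and |y| ≥ 1.
Since the first p symbols of w are all a's and |xy| ≤ p, y lies entirely in the leading a-block: y = a^k for some k with 1 ≤ k ≤ p.
Pump with i = 2: xy^2z = a^{p+k} b^p a^p b^p, of length 4p+k. Suppose this equals vv. The string starts with a and ends with b, so v does too; thus the boundary between the two copies of v is a b→a transition. There is exactly one such transition, at position 2p+k, so |v| = 2p+k and |vv| = 4p+2k ≠ 4p+k since k ≥ 1. So xy^2z ∉ L.
This is a contradiction; hence L is not regular.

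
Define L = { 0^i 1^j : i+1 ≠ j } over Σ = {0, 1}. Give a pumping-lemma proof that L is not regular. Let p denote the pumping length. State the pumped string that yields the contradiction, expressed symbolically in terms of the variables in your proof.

0^{p+p!} 1^{p+p!+1}

Assume L is regular. Let p be the pumping length given by the pumping lemma.
Choose w = 0^p 1^{p+p!+1}. Since p ≠ (p+p!+1)-1 = p+p!, w ∈ L; and |w| ≥ p.
Write w = xyz as guaranteed by the lemma, with |xy| ≤ p and |y| > 0.
The first p characters of w are 0's, so xy (and hence y) consists only of 0's. Write y = 0^k, 1 ≤ k ≤ p.
Since 1 ≤ k ≤ p, k divides p!; set t = 1 + p!/k. Then xy^t z has p + (p!/k)·k = p + p! copies of 0. Now the 0-count is p+p! and (1-count)-1 = (p+p!+1)-1 = p+p!, so i+1 ≠ j fails. So xy^t z = 0^{p+p!} 1^{p+p!+1} ∉ L.
Contradiction. Therefore L is not regular.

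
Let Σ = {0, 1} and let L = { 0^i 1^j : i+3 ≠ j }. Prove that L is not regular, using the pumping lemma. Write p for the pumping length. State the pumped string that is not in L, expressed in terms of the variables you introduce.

0^{p+p!} 1^{p+p!+3}

Assume L is regular; let p be its pumping constant.
Choose w = 0^p 1^{p+p!+3}. Since p ≠ (p+p!+3)-3 = p+p!, w ∈ L; and |w| ≥ p.
Write w = xyz as guaranteed by the lemma, with |xy| ≤ p and |y| ≥ 1.
Since the first p symbols of w are all 0's and |xy| ≤ p, y lies entirely in the leading 0-block: y = 0^k for some k with 1 ≤ k ≤ p.
Since 1 ≤ k ≤ p, k divides p!; set t = 1 + p!/k. Then xy^t z has p + (p!/k)·k = p + p! copies of 0. Now the 0-count is p+p! and (1-count)-3 = (p+p!+3)-3 = p+p!, so i+3 ≠ j fails. So xy^t z = 0^{p+p!} 1^{p+p!+3} ∉ L.
This is a contradiction; hence L is not regular.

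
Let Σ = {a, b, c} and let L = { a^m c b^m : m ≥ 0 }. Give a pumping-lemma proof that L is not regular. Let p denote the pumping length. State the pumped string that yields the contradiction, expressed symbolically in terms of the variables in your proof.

a^{p+k} c b^p

Assume L is regular; let p be its pumping constant.
Take w = a^p c b^p ∈ L with |w| = 2p+1 ≥ p.
By the pumping lemma, w = xyz with |xy| ≤ p and |y| > 0.
Because |xy| ≤ p and w begins with p copies of a, we have y = a^k with 1 ≤ k ≤ p.
Pump with i = 2: xy^2z = a^{p+k} c b^p, which would require p+k = p. But k ≥ 1, so xy^2z ∉ L.
Contradiction. Therefore L is not regular.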